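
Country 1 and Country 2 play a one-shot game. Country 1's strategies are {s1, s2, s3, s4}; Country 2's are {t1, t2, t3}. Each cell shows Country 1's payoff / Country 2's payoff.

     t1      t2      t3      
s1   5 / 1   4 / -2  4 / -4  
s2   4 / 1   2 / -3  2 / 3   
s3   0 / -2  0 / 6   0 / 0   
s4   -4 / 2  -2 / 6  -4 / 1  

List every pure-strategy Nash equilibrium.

A profile is a Nash equilibrium when each player is best-responding to the other.
Country 1's best responses — vs t1: s1 (payoff 5); vs t2: s1 (payoff 4); vs t3: s1 (payoff 4).
Country 2's best responses — vs s1: t1 (payoff 1); vs s2: t3 (payoff 3); vs s3: t2 (payoff 6); vs s4: t2 (payoff 6).
The only mutual best response is (s1, t1); neither player gains by switching there.

(s1, t1)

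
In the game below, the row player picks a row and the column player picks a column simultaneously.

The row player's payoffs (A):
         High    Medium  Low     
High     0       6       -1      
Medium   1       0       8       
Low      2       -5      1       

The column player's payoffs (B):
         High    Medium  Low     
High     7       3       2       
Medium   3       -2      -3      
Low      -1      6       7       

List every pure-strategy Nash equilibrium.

Find each player's best response to every opponent strategy; NE are the intersections.
The row player's best responses — vs High: Low (payoff 2); vs Medium: High (payoff 6); vs Low: Medium (payoff 8).
The column player's best responses — vs High: High (payoff 7); vs Medium: High (payoff 3); vs Low: Low (payoff 7).
No cell has both players best-responding. For instance, the row player's best reply to High is Low, but against Low the column player prefers Low over High.

There is no pure-strategy Nash equilibrium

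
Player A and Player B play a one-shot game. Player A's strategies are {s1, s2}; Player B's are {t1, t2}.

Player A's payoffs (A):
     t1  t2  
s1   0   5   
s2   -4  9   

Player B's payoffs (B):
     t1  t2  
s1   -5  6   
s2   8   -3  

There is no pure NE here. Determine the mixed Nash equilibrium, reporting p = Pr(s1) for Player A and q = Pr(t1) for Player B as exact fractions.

p = 1/2, q = 1/2

Each player's mixing probability is pinned down by making the *other* player indifferent.
Player B indifferent between t1 and t2: p·(-5) + (1−p)·8 = p·6 + (1−p)·(-3) ⟹ 8 + (-13)p = (-3) + 9p ⟹ p = 1/2.
Player A indifferent between s1 and s2: q·0 + (1−q)·5 = q·(-4) + (1−q)·9 ⟹ 5 + (-5)q = 9 + (-13)q ⟹ q = 1/2.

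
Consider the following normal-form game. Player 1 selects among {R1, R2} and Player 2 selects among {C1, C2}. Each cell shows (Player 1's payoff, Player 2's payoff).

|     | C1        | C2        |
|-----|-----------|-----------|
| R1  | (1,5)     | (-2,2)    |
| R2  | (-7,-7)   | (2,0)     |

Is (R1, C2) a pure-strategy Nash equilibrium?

No

Holding Player 2 at C2: Player 1 gets -2 from R1 but could get 2 by switching to R2. Player 1 has a profitable deviation.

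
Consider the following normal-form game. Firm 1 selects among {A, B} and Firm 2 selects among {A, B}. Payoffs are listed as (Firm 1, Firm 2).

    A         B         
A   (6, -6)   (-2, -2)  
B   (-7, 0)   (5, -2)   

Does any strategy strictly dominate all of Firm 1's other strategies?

No strictly dominant strategy

Check whether one of Firm 1's strategies beats all alternatives regardless of what the opponent does.
A is not dominant: against B, B gives 5 > -2.
B is not dominant: against A, A gives 6 > -7.
No single strategy is best against every opponent action.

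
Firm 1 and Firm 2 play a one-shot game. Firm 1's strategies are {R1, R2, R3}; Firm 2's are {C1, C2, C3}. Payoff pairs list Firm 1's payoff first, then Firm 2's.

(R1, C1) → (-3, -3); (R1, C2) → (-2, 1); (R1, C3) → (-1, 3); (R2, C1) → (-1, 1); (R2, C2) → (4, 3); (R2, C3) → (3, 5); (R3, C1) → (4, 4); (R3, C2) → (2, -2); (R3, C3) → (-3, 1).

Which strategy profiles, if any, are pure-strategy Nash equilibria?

(R2, C3) and (R3, C1)

A profile is a Nash equilibrium when each player is best-responding to the other.
Firm 1's best responses — vs C1: R3 (payoff 4); vs C2: R2 (payoff 4); vs C3: R2 (payoff 3).
Firm 2's best responses — vs R1: C3 (payoff 3); vs R2: C3 (payoff 5); vs R3: C1 (payoff 4).
Mutual best responses occur at (R2, C3) and (R3, C1); at each, neither player gains by switching.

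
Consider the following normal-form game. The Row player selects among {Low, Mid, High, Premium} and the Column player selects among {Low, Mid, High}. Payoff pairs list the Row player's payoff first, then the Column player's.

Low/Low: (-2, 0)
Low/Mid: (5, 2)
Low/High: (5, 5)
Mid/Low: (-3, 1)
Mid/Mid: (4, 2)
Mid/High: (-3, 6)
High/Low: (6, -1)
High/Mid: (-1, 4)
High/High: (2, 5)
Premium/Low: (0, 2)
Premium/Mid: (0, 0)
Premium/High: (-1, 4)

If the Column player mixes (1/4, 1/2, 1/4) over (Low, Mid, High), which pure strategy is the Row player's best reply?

The Row player's best reply maximizes expected payoff against the mix.
Low: (1/4)·(-2) + (1/2)·5 + (1/4)·5 = 13/4
Mid: (1/4)·(-3) + (1/2)·4 + (1/4)·(-3) = 1/2
High: (1/4)·6 + (1/2)·(-1) + (1/4)·2 = 3/2
Premium: (1/4)·0 + (1/2)·0 + (1/4)·(-1) = -1/4
Highest expected payoff is 13/4, from Low.

Low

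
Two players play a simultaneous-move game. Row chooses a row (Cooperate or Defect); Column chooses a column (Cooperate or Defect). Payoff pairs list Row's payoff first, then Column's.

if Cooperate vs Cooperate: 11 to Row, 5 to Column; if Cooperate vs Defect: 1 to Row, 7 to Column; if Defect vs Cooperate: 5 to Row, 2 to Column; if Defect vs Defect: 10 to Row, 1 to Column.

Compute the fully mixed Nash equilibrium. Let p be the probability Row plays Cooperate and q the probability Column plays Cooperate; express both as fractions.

p = 1/3, q = 3/5

Each player's mixing probability is pinned down by making the *other* player indifferent.
Column indifferent between Cooperate and Defect: p·5 + (1−p)·2 = p·7 + (1−p)·1 ⟹ 2 + 3p = 1 + 6p ⟹ p = 1/3.
Row indifferent between Cooperate and Defect: q·11 + (1−q)·1 = q·5 + (1−q)·10 ⟹ 1 + 10q = 10 + (-5)q ⟹ q = 3/5.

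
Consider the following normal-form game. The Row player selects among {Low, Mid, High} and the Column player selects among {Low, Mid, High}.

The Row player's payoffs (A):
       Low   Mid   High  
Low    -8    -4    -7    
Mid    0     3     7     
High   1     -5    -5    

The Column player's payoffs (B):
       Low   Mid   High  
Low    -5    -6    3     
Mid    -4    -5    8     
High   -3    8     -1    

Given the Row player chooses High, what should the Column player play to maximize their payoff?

With the Row player fixed at High, the Column player's payoffs are: Low → -3, Mid → 8, High → -1.
The maximum is 8, achieved by Mid.

Mid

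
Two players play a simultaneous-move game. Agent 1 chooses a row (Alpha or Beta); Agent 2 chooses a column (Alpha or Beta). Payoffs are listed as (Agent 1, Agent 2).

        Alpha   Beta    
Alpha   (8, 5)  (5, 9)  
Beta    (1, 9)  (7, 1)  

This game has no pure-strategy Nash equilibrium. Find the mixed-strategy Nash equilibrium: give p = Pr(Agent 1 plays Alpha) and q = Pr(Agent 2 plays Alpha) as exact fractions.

Each player's mixing probability is pinned down by making the *other* player indifferent.
Agent 2 indifferent between Alpha and Beta: p·5 + (1−p)·9 = p·9 + (1−p)·1 ⟹ 9 + (-4)p = 1 + 8p ⟹ p = 2/3.
Agent 1 indifferent between Alpha and Beta: q·8 + (1−q)·5 = q·1 + (1−q)·7 ⟹ 5 + 3q = 7 + (-6)q ⟹ q = 2/9.

p = 2/3, q = 2/9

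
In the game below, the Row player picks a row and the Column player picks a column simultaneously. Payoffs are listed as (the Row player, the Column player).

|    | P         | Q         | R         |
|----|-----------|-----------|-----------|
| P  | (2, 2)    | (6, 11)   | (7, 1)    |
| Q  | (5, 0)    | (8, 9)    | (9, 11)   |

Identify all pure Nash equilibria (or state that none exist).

Check mutual best responses: a cell is a NE iff neither player can gain by unilaterally deviating.
The Row player's best responses — vs P: Q (payoff 5); vs Q: Q (payoff 8); vs R: Q (payoff 9).
The Column player's best responses — vs P: Q (payoff 11); vs Q: R (payoff 11).
The only mutual best response is (Q, R); neither player gains by switching there.

(Q, R)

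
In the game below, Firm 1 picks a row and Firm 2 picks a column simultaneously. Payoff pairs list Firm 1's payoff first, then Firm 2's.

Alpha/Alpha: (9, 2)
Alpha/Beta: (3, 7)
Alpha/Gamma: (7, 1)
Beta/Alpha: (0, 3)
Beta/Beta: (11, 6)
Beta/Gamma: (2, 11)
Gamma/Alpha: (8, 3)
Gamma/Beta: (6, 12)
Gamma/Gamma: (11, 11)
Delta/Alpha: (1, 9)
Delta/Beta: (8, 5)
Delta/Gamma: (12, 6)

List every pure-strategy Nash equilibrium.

Check mutual best responses: a cell is a NE iff neither player can gain by unilaterally deviating.
Firm 1's best responses — vs Alpha: Alpha (payoff 9); vs Beta: Beta (payoff 11); vs Gamma: Delta (payoff 12).
Firm 2's best responses — vs Alpha: Beta (payoff 7); vs Beta: Gamma (payoff 11); vs Gamma: Beta (payoff 12); vs Delta: Alpha (payoff 9).
No cell has both players best-responding. For instance, Firm 1's best reply to Beta is Beta, but against Beta Firm 2 prefers Gamma over Beta.

No pure-strategy Nash equilibrium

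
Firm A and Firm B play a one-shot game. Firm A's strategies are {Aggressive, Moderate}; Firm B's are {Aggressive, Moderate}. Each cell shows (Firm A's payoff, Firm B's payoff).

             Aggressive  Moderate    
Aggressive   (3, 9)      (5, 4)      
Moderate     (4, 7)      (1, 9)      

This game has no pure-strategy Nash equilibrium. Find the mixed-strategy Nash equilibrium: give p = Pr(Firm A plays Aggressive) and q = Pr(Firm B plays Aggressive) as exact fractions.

p = 2/7, q = 4/5

In a mixed NE each player is indifferent between their pure strategies, so the opponent's mix sets the indifference.
Firm B indifferent between Aggressive and Moderate: p·9 + (1−p)·7 = p·4 + (1−p)·9 ⟹ 7 + 2p = 9 + (-5)p ⟹ p = 2/7.
Firm A indifferent between Aggressive and Moderate: q·3 + (1−q)·5 = q·4 + (1−q)·1 ⟹ 5 + (-2)q = 1 + 3q ⟹ q = 4/5.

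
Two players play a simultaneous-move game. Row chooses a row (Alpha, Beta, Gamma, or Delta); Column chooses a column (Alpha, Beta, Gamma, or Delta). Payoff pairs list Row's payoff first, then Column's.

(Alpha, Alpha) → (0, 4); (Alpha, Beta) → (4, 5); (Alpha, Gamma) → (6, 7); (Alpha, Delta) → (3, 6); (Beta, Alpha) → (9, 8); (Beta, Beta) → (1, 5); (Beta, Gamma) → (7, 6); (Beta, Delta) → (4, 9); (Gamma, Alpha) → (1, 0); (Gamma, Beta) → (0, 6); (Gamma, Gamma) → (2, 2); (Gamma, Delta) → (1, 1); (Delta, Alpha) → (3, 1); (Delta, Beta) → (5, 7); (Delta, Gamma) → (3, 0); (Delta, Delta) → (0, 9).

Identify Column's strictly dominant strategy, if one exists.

None

Check whether one of Column's strategies beats all alternatives regardless of what the opponent does.
Alpha is not dominant: against Alpha, Beta gives 5 > 4.
Beta is not dominant: against Alpha, Gamma gives 7 > 5.
Gamma is not dominant: against Beta, Alpha gives 8 > 6.
Delta is not dominant: against Alpha, Gamma gives 7 > 6.
No single strategy is best against every opponent action.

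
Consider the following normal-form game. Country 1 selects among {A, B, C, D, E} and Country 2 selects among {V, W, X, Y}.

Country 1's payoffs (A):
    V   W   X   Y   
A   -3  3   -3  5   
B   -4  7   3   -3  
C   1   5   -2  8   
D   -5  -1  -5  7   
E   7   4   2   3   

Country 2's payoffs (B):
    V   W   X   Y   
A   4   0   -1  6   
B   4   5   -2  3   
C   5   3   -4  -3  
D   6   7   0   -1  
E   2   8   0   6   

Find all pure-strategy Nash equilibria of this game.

(B, W)

Find each player's best response to every opponent strategy; NE are the intersections.
Country 1's best responses — vs V: E (payoff 7); vs W: B (payoff 7); vs X: B (payoff 3); vs Y: C (payoff 8).
Country 2's best responses — vs A: Y (payoff 6); vs B: W (payoff 5); vs C: V (payoff 5); vs D: W (payoff 7); vs E: W (payoff 8).
The only mutual best response is (B, W); neither player gains by switching there.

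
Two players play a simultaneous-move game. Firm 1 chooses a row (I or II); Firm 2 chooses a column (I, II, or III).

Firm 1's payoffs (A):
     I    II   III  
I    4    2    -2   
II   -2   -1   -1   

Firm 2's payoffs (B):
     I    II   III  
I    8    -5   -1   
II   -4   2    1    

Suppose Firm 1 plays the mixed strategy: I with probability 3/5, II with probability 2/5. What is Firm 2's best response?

Compute Firm 2's expected payoff from each pure strategy against the given mix.
I: (3/5)·8 + (2/5)·(-4) = 16/5
II: (3/5)·(-5) + (2/5)·2 = -11/5
III: (3/5)·(-1) + (2/5)·1 = -1/5
Highest expected payoff is 16/5, from I.

I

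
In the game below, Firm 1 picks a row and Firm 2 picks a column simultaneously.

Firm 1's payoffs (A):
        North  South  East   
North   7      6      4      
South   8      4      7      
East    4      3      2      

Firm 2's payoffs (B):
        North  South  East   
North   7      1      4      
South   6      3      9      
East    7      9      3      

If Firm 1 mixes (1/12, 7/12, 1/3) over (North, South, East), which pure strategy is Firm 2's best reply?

Firm 2's best reply maximizes expected payoff against the mix.
North: (1/12)·7 + (7/12)·6 + (1/3)·7 = 77/12
South: (1/12)·1 + (7/12)·3 + (1/3)·9 = 29/6
East: (1/12)·4 + (7/12)·9 + (1/3)·3 = 79/12
Highest expected payoff is 79/12, from East.

East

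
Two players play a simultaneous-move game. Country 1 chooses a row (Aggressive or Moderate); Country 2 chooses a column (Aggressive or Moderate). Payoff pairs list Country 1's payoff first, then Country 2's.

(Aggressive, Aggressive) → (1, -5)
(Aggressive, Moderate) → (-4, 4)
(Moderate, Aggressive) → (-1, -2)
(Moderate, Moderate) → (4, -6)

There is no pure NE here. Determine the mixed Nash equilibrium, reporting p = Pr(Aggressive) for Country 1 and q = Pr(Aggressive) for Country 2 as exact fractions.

In a mixed NE each player is indifferent between their pure strategies, so the opponent's mix sets the indifference.
Country 2 indifferent between Aggressive and Moderate: p·(-5) + (1−p)·(-2) = p·4 + (1−p)·(-6) ⟹ (-2) + (-3)p = (-6) + 10p ⟹ p = 4/13.
Country 1 indifferent between Aggressive and Moderate: q·1 + (1−q)·(-4) = q·(-1) + (1−q)·4 ⟹ (-4) + 5q = 4 + (-5)q ⟹ q = 4/5.

p = 4/13, q = 4/5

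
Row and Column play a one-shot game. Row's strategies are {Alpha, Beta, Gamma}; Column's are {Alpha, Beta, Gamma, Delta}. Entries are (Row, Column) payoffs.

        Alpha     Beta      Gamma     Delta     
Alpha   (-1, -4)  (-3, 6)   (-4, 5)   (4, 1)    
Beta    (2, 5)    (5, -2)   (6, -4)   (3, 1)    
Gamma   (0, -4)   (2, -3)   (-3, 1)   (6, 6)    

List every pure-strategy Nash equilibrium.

A profile is a Nash equilibrium when each player is best-responding to the other.
Row's best responses — vs Alpha: Beta (payoff 2); vs Beta: Beta (payoff 5); vs Gamma: Beta (payoff 6); vs Delta: Gamma (payoff 6).
Column's best responses — vs Alpha: Beta (payoff 6); vs Beta: Alpha (payoff 5); vs Gamma: Delta (payoff 6).
Mutual best responses occur at (Beta, Alpha) and (Gamma, Delta); at each, neither player gains by switching.

(Beta, Alpha) and (Gamma, Delta)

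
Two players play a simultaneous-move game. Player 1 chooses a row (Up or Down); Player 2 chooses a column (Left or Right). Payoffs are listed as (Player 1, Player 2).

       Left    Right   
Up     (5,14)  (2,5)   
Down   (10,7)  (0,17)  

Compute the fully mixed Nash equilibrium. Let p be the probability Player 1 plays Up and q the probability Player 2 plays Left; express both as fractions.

p = 10/19, q = 2/7

Each player's mixing probability is pinned down by making the *other* player indifferent.
Player 2 indifferent between Left and Right: p·14 + (1−p)·7 = p·5 + (1−p)·17 ⟹ 7 + 7p = 17 + (-12)p ⟹ p = 10/19.
Player 1 indifferent between Up and Down: q·5 + (1−q)·2 = q·10 + (1−q)·0 ⟹ 2 + 3q = 0 + 10q ⟹ q = 2/7.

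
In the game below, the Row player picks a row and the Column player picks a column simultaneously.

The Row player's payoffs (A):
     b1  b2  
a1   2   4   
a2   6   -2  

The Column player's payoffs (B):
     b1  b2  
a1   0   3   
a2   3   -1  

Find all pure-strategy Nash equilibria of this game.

Find each player's best response to every opponent strategy; NE are the intersections.
The Row player's best responses — vs b1: a2 (payoff 6); vs b2: a1 (payoff 4).
The Column player's best responses — vs a1: b2 (payoff 3); vs a2: b1 (payoff 3).
Mutual best responses occur at (a1, b2) and (a2, b1); at each, neither player gains by switching.

(a1, b2) and (a2, b1)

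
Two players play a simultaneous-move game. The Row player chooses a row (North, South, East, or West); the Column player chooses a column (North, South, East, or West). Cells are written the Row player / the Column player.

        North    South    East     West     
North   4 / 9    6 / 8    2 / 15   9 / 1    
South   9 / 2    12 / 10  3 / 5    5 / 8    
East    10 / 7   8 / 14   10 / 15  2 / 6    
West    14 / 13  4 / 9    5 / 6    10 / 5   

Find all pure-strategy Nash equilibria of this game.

(South, South), (East, East), and (West, North)

A profile is a Nash equilibrium when each player is best-responding to the other.
The Row player's best responses — vs North: West (payoff 14); vs South: South (payoff 12); vs East: East (payoff 10); vs West: West (payoff 10).
The Column player's best responses — vs North: East (payoff 15); vs South: South (payoff 10); vs East: East (payoff 15); vs West: North (payoff 13).
Mutual best responses occur at (South, South), (East, East), and (West, North); at each, neither player gains by switching.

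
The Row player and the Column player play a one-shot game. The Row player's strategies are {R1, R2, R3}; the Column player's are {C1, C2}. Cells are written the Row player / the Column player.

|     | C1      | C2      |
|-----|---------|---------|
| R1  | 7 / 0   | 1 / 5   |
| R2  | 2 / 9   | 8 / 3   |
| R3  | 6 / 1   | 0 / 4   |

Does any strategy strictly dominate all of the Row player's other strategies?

None

A strategy is strictly dominant if it gives the Row player a strictly higher payoff than every other strategy, against every choice by the opponent.
R1 is not dominant: against C2, R2 gives 8 > 1.
R2 is not dominant: against C1, R1 gives 7 > 2.
R3 is not dominant: against C1, R1 gives 7 > 6.
No single strategy is best against every opponent action.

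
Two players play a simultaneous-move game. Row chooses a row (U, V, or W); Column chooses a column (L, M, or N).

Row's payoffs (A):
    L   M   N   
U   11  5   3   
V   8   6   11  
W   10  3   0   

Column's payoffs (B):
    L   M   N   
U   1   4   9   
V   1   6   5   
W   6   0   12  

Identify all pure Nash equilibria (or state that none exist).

A profile is a Nash equilibrium when each player is best-responding to the other.
Row's best responses — vs L: U (payoff 11); vs M: V (payoff 6); vs N: V (payoff 11).
Column's best responses — vs U: N (payoff 9); vs V: M (payoff 6); vs W: N (payoff 12).
The only mutual best response is (V, M); neither player gains by switching there.

(V, M)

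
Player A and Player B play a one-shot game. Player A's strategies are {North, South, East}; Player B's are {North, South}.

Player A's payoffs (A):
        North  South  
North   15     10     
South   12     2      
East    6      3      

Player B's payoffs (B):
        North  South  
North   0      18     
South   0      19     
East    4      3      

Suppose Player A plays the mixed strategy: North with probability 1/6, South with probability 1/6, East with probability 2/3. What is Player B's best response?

South

Player B's best reply maximizes expected payoff against the mix.
North: (1/6)·0 + (1/6)·0 + (2/3)·4 = 8/3
South: (1/6)·18 + (1/6)·19 + (2/3)·3 = 49/6
Highest expected payoff is 49/6, from South.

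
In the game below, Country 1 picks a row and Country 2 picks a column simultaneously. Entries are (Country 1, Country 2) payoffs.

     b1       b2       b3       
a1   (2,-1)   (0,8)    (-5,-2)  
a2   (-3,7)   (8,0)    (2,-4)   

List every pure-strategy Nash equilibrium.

Check mutual best responses: a cell is a NE iff neither player can gain by unilaterally deviating.
Country 1's best responses — vs b1: a1 (payoff 2); vs b2: a2 (payoff 8); vs b3: a2 (payoff 2).
Country 2's best responses — vs a1: b2 (payoff 8); vs a2: b1 (payoff 7).
No cell has both players best-responding. For instance, Country 1's best reply to b1 is a1, but against a1 Country 2 prefers b2 over b1.

None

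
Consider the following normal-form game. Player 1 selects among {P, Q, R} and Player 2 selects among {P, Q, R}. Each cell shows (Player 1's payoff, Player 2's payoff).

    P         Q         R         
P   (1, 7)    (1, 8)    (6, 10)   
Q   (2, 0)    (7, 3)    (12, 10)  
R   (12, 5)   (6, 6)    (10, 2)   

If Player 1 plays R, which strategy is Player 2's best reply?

With Player 1 fixed at R, Player 2's payoffs are: P → 5, Q → 6, R → 2.
The maximum is 6, achieved by Q.

Q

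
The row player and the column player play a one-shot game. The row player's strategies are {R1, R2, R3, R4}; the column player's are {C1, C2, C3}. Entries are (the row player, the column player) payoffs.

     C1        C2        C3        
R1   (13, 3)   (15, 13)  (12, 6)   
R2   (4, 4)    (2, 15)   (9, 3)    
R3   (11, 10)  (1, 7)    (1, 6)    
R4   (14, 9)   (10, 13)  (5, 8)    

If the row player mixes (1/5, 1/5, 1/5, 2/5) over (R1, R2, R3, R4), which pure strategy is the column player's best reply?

C2

The column player's best reply maximizes expected payoff against the mix.
C1: (1/5)·3 + (1/5)·4 + (1/5)·10 + (2/5)·9 = 7
C2: (1/5)·13 + (1/5)·15 + (1/5)·7 + (2/5)·13 = 61/5
C3: (1/5)·6 + (1/5)·3 + (1/5)·6 + (2/5)·8 = 31/5
Highest expected payoff is 61/5, from C2.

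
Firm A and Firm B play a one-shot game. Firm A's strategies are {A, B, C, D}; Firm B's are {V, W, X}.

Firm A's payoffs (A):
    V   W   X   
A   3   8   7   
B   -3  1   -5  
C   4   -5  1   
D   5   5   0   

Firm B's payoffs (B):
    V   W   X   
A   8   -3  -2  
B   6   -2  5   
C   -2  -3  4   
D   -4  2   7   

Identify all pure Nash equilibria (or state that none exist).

Check mutual best responses: a cell is a NE iff neither player can gain by unilaterally deviating.
Firm A's best responses — vs V: D (payoff 5); vs W: A (payoff 8); vs X: A (payoff 7).
Firm B's best responses — vs A: V (payoff 8); vs B: V (payoff 6); vs C: X (payoff 4); vs D: X (payoff 7).
No cell has both players best-responding. For instance, Firm A's best reply to W is A, but against A Firm B prefers V over W.

There is no pure-strategy Nash equilibrium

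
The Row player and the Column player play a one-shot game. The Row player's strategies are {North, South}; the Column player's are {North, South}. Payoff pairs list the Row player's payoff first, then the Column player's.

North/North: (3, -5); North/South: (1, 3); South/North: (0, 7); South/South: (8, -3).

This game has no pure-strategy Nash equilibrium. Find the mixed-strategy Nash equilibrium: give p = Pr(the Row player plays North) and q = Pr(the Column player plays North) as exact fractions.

Each player's mixing probability is pinned down by making the *other* player indifferent.
The Column player indifferent between North and South: p·(-5) + (1−p)·7 = p·3 + (1−p)·(-3) ⟹ 7 + (-12)p = (-3) + 6p ⟹ p = 5/9.
The Row player indifferent between North and South: q·3 + (1−q)·1 = q·0 + (1−q)·8 ⟹ 1 + 2q = 8 + (-8)q ⟹ q = 7/10.

p = 5/9, q = 7/10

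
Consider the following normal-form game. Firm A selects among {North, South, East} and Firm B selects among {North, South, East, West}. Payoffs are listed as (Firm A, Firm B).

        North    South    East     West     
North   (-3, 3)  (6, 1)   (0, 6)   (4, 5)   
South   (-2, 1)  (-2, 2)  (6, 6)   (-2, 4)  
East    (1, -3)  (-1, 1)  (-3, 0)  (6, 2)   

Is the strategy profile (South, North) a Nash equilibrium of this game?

No

Holding Firm B at North: Firm A gets -2 from South but could get 1 by switching to East. Firm A has a profitable deviation.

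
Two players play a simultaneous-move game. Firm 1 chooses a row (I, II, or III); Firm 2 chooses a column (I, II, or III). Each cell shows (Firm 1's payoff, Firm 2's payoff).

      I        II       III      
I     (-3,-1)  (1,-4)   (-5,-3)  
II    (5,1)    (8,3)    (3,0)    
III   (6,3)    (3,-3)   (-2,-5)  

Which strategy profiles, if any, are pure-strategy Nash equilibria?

Find each player's best response to every opponent strategy; NE are the intersections.
Firm 1's best responses — vs I: III (payoff 6); vs II: II (payoff 8); vs III: II (payoff 3).
Firm 2's best responses — vs I: I (payoff -1); vs II: II (payoff 3); vs III: I (payoff 3).
Mutual best responses occur at (II, II) and (III, I); at each, neither player gains by switching.

(II, II) and (III, I)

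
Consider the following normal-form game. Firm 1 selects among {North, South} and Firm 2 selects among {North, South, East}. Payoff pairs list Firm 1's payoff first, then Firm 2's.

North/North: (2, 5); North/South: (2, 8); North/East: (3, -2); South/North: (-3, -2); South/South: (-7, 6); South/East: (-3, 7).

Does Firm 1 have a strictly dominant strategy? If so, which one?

A strategy is strictly dominant if it gives Firm 1 a strictly higher payoff than every other strategy, against every choice by the opponent.
North strictly dominates: vs North: 2 > -3; vs South: 2 > -7; vs East: 3 > -3.

North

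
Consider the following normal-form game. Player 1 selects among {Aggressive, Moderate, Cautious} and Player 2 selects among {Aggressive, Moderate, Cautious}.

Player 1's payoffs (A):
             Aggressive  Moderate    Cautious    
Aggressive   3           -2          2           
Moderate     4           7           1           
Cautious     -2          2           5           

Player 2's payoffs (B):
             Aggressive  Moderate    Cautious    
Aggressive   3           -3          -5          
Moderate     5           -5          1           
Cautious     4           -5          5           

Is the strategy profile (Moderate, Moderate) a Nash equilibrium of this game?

Holding Player 2 at Moderate: Player 1 gets 7 from Moderate, versus -2 from Aggressive, 2 from Cautious. No profitable deviation for Player 1.
Holding Player 1 at Moderate: Player 2 gets -5 from Moderate but could get 5 by switching to Aggressive. Player 2 has a profitable deviation.

No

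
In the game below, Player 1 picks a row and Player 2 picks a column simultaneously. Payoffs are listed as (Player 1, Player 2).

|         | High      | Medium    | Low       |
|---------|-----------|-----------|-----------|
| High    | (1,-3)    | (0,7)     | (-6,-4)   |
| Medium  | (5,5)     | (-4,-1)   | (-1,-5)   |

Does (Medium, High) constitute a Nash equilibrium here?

Holding Player 2 at High: Player 1 gets 5 from Medium, versus 1 from High. No profitable deviation for Player 1.
Holding Player 1 at Medium: Player 2 gets 5 from High, versus -1 from Medium, -5 from Low. No profitable deviation for Player 2 either.

Yes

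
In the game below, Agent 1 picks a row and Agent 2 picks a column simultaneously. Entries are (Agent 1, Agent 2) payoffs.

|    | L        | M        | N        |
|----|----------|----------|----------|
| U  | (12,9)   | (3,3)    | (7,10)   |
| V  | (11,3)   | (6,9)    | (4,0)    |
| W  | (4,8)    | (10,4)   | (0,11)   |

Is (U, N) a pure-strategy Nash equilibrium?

Holding Agent 2 at N: Agent 1 gets 7 from U, versus 4 from V, 0 from W. No profitable deviation for Agent 1.
Holding Agent 1 at U: Agent 2 gets 10 from N, versus 9 from L, 3 from M. No profitable deviation for Agent 2 either.

Yes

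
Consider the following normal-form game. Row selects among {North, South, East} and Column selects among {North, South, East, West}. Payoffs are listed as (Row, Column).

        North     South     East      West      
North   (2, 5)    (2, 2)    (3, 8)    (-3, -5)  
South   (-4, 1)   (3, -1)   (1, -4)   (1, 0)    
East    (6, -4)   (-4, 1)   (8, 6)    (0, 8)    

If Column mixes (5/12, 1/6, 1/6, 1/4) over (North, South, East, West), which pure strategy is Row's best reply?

Row's best reply maximizes expected payoff against the mix.
North: (5/12)·2 + (1/6)·2 + (1/6)·3 + (1/4)·(-3) = 11/12
South: (5/12)·(-4) + (1/6)·3 + (1/6)·1 + (1/4)·1 = -3/4
East: (5/12)·6 + (1/6)·(-4) + (1/6)·8 + (1/4)·0 = 19/6
Highest expected payoff is 19/6, from East.

East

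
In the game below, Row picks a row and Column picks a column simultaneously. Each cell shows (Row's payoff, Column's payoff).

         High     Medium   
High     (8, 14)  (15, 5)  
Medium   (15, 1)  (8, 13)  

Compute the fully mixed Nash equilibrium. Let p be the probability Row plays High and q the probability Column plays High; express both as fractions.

Each player's mixing probability is pinned down by making the *other* player indifferent.
Column indifferent between High and Medium: p·14 + (1−p)·1 = p·5 + (1−p)·13 ⟹ 1 + 13p = 13 + (-8)p ⟹ p = 4/7.
Row indifferent between High and Medium: q·8 + (1−q)·15 = q·15 + (1−q)·8 ⟹ 15 + (-7)q = 8 + 7q ⟹ q = 1/2.

p = 4/7, q = 1/2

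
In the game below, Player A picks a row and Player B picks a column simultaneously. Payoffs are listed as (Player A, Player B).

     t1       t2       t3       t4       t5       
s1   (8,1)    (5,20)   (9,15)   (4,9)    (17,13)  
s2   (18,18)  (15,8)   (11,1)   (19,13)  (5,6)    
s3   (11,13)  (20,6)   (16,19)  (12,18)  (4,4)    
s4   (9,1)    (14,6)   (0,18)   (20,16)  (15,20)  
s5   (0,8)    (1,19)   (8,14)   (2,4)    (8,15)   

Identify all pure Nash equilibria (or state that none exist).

A profile is a Nash equilibrium when each player is best-responding to the other.
Player A's best responses — vs t1: s2 (payoff 18); vs t2: s3 (payoff 20); vs t3: s3 (payoff 16); vs t4: s4 (payoff 20); vs t5: s1 (payoff 17).
Player B's best responses — vs s1: t2 (payoff 20); vs s2: t1 (payoff 18); vs s3: t3 (payoff 19); vs s4: t5 (payoff 20); vs s5: t2 (payoff 19).
Mutual best responses occur at (s2, t1) and (s3, t3); at each, neither player gains by switching.

(s2, t1) and (s3, t3)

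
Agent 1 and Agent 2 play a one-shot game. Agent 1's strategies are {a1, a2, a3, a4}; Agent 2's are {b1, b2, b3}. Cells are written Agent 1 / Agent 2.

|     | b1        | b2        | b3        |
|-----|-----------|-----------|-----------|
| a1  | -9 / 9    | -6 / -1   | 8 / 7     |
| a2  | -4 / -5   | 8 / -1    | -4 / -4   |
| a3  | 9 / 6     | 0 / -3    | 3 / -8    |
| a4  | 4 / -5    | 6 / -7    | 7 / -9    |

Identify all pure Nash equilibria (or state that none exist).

(a2, b2) and (a3, b1)

A profile is a Nash equilibrium when each player is best-responding to the other.
Agent 1's best responses — vs b1: a3 (payoff 9); vs b2: a2 (payoff 8); vs b3: a1 (payoff 8).
Agent 2's best responses — vs a1: b1 (payoff 9); vs a2: b2 (payoff -1); vs a3: b1 (payoff 6); vs a4: b1 (payoff -5).
Mutual best responses occur at (a2, b2) and (a3, b1); at each, neither player gains by switching.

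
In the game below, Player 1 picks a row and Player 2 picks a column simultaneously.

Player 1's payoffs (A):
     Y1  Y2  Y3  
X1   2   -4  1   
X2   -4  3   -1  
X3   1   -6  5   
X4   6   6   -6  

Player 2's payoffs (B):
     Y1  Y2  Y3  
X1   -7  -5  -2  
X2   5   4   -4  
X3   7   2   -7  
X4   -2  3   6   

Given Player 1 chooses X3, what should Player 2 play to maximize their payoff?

With Player 1 fixed at X3, Player 2's payoffs are: Y1 → 7, Y2 → 2, Y3 → -7.
The maximum is 7, achieved by Y1.

Y1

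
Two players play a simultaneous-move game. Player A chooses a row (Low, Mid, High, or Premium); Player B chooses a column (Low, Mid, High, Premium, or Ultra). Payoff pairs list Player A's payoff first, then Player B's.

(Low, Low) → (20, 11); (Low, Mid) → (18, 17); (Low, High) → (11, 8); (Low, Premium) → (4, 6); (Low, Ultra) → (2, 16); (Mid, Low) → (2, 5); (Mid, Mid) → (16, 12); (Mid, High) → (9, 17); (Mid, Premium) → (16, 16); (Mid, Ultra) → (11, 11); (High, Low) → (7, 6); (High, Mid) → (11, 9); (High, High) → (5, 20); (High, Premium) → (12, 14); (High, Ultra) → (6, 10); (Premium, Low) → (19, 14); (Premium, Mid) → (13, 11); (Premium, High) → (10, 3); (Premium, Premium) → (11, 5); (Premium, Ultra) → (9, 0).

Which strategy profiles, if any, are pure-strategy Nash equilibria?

(Low, Mid)

Check mutual best responses: a cell is a NE iff neither player can gain by unilaterally deviating.
Player A's best responses — vs Low: Low (payoff 20); vs Mid: Low (payoff 18); vs High: Low (payoff 11); vs Premium: Mid (payoff 16); vs Ultra: Mid (payoff 11).
Player B's best responses — vs Low: Mid (payoff 17); vs Mid: High (payoff 17); vs High: High (payoff 20); vs Premium: Low (payoff 14).
The only mutual best response is (Low, Mid); neither player gains by switching there.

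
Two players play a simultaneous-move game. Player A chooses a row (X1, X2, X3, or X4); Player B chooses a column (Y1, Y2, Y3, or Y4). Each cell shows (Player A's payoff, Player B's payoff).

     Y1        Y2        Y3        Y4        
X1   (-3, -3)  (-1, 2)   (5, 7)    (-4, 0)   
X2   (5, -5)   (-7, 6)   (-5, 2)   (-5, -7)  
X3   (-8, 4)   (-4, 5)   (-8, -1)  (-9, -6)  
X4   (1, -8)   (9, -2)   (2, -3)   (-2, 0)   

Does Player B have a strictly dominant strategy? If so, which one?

Check whether one of Player B's strategies beats all alternatives regardless of what the opponent does.
Y1 is not dominant: against X1, Y2 gives 2 > -3.
Y2 is not dominant: against X1, Y3 gives 7 > 2.
Y3 is not dominant: against X2, Y2 gives 6 > 2.
Y4 is not dominant: against X1, Y2 gives 2 > 0.
No single strategy is best against every opponent action.

None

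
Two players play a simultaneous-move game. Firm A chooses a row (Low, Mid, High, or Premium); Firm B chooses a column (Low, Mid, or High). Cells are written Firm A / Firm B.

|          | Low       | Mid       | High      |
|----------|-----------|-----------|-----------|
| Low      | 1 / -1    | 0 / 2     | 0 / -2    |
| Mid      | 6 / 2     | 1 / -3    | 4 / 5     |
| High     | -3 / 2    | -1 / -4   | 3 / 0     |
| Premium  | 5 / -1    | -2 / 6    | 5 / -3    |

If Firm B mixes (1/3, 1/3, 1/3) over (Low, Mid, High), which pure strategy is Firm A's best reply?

Mid

Compute Firm A's expected payoff from each pure strategy against the given mix.
Low: (1/3)·1 + (1/3)·0 + (1/3)·0 = 1/3
Mid: (1/3)·6 + (1/3)·1 + (1/3)·4 = 11/3
High: (1/3)·(-3) + (1/3)·(-1) + (1/3)·3 = -1/3
Premium: (1/3)·5 + (1/3)·(-2) + (1/3)·5 = 8/3
Highest expected payoff is 11/3, from Mid.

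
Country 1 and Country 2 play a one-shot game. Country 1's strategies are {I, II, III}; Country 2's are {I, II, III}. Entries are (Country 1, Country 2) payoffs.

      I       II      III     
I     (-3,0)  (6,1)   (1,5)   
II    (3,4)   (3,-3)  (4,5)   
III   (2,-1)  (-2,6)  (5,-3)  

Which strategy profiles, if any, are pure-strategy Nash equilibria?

No pure-strategy Nash equilibrium

Check mutual best responses: a cell is a NE iff neither player can gain by unilaterally deviating.
Country 1's best responses — vs I: II (payoff 3); vs II: I (payoff 6); vs III: III (payoff 5).
Country 2's best responses — vs I: III (payoff 5); vs II: III (payoff 5); vs III: II (payoff 6).
No cell has both players best-responding. For instance, Country 1's best reply to III is III, but against III Country 2 prefers II over III.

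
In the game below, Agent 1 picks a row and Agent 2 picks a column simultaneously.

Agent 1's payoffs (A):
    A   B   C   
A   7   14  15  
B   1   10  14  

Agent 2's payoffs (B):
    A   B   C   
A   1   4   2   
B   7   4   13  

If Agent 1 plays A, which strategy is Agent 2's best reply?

B

With Agent 1 fixed at A, Agent 2's payoffs are: A → 1, B → 4, C → 2.
The maximum is 4, achieved by B.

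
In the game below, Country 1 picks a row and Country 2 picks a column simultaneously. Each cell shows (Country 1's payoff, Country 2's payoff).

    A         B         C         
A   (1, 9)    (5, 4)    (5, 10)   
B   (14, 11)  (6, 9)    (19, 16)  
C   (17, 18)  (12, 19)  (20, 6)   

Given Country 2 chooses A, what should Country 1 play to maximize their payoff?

C

With Country 2 fixed at A, Country 1's payoffs are: A → 1, B → 14, C → 17.
The maximum is 17, achieved by C.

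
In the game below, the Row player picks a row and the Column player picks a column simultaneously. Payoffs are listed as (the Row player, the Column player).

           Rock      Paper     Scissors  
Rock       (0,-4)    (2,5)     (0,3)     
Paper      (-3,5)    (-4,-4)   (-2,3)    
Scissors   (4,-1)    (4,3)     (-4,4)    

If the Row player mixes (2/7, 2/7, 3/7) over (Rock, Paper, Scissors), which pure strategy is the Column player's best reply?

The Column player's best reply maximizes expected payoff against the mix.
Rock: (2/7)·(-4) + (2/7)·5 + (3/7)·(-1) = -1/7
Paper: (2/7)·5 + (2/7)·(-4) + (3/7)·3 = 11/7
Scissors: (2/7)·3 + (2/7)·3 + (3/7)·4 = 24/7
Highest expected payoff is 24/7, from Scissors.

Scissors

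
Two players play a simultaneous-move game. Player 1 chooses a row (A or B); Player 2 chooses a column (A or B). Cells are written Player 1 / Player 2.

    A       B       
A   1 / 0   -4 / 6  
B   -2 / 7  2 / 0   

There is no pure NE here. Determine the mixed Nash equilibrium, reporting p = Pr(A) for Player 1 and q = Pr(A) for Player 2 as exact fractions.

In a mixed NE each player is indifferent between their pure strategies, so the opponent's mix sets the indifference.
Player 2 indifferent between A and B: p·0 + (1−p)·7 = p·6 + (1−p)·0 ⟹ 7 + (-7)p = 0 + 6p ⟹ p = 7/13.
Player 1 indifferent between A and B: q·1 + (1−q)·(-4) = q·(-2) + (1−q)·2 ⟹ (-4) + 5q = 2 + (-4)q ⟹ q = 2/3.

p = 7/13, q = 2/3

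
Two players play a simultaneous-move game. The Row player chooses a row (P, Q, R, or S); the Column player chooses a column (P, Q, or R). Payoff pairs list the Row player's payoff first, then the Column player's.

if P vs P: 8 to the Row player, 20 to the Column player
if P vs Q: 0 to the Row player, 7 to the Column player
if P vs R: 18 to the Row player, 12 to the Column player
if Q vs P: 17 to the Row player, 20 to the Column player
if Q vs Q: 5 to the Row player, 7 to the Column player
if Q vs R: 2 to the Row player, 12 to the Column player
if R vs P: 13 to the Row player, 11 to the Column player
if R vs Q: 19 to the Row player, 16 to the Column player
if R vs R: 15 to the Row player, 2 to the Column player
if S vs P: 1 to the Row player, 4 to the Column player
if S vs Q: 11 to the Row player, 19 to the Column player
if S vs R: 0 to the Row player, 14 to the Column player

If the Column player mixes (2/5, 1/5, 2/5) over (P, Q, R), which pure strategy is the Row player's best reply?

R

Compute the Row player's expected payoff from each pure strategy against the given mix.
P: (2/5)·8 + (1/5)·0 + (2/5)·18 = 52/5
Q: (2/5)·17 + (1/5)·5 + (2/5)·2 = 43/5
R: (2/5)·13 + (1/5)·19 + (2/5)·15 = 15
S: (2/5)·1 + (1/5)·11 + (2/5)·0 = 13/5
Highest expected payoff is 15, from R.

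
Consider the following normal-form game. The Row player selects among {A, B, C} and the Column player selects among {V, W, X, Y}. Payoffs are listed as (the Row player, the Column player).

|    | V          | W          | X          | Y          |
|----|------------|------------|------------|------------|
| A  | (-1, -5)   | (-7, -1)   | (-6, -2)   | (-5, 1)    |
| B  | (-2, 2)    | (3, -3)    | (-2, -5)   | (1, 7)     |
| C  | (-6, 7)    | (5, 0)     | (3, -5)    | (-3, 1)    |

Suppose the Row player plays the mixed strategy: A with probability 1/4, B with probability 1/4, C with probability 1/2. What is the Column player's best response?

Compute the Column player's expected payoff from each pure strategy against the given mix.
V: (1/4)·(-5) + (1/4)·2 + (1/2)·7 = 11/4
W: (1/4)·(-1) + (1/4)·(-3) + (1/2)·0 = -1
X: (1/4)·(-2) + (1/4)·(-5) + (1/2)·(-5) = -17/4
Y: (1/4)·1 + (1/4)·7 + (1/2)·1 = 5/2
Highest expected payoff is 11/4, from V.

V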